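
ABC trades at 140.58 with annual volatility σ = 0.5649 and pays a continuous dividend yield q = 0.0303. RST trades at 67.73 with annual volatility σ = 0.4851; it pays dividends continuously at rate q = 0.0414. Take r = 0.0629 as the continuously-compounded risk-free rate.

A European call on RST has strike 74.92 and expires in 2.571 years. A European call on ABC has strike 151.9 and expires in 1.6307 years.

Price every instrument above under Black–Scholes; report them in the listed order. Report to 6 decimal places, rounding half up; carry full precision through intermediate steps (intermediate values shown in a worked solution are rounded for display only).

price(RST call K=74.92) = 17.469245
price(ABC call K=151.9) = 36.526933

[RST call K=74.92]
σ√T = 0.4851·√2.571 = 0.777826
d₁ = (ln(S/K) + (r−q+σ²/2)T) / (σ√T) = (ln(67.73/74.92) + (0.0629−0.0414+0.4851²/2)·2.571) / 0.777826 = (-0.100892 + 0.357783) / 0.777826 = 0.330268
d₂ = d₁ − σ√T = 0.330268 − 0.777826 = -0.447557
e^{−rT} = 0.850683
e^{−qT} = 0.899030
N(d₁) = 0.629401,  N(d₂) = 0.327236
price = S·e^{−qT}·N(d₁) − K·e^{−rT}·N(d₂) = 38.325052 − 20.855807 = 17.469245
[ABC call K=151.9]
σ√T = 0.5649·√1.6307 = 0.721371
d₁ = (ln(S/K) + (r−q+σ²/2)T) / (σ√T) = (ln(140.58/151.9) + (0.0629−0.0303+0.5649²/2)·1.6307) / 0.721371 = (-0.077446 + 0.313349) / 0.721371 = 0.327021
d₂ = d₁ − σ√T = 0.327021 − 0.721371 = -0.394350
e^{−rT} = 0.902514
e^{−qT} = 0.951791
N(d₁) = 0.628174,  N(d₂) = 0.346661
price = S·e^{−qT}·N(d₁) − K·e^{−rT}·N(d₂) = 84.051370 − 47.524437 = 36.526933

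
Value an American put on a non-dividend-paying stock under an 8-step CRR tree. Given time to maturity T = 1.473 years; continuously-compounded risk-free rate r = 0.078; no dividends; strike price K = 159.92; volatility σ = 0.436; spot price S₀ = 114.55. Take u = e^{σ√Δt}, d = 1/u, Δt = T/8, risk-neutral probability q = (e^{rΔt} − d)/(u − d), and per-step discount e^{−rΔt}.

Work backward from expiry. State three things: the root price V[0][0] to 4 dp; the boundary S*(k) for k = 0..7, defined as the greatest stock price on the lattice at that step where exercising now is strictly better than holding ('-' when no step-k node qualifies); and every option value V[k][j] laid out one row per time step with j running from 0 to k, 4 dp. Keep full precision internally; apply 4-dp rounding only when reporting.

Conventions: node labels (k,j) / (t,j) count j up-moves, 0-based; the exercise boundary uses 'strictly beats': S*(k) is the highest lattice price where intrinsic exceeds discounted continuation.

price = 48.9229
boundary = - 95.0045 78.7941 95.0045 78.7941 95.0045 114.5500 95.0045
tree:
48.9229
64.9155 33.8359
81.1259 47.7186 20.4855
94.5704 64.9155 31.3517 9.8594
105.7209 81.1259 46.2139 16.9161 2.8573
114.9688 94.5704 64.9155 28.2480 5.7038 0.0000
122.6387 105.7209 81.1259 45.3700 11.3858 0.0000 0.0000
129.0000 114.9688 94.5704 64.9155 22.7283 0.0000 0.0000 0.0000
134.2758 122.6387 105.7209 81.1259 45.3700 0.0000 0.0000 0.0000 0.0000

Δt=0.18413, u=1.20573, d=0.82937, q=0.49180, disc=e^(-rΔt)=0.98574
k=8 terminal: V=max(K-S,0) → 134.2758 122.6387 105.7209 81.1259 45.3700 0.0000 0.0000 0.0000 0.0000
k=7: j=0 S=30.9200 intr=129.0000 cont=126.7196 V=129.0000[EX]; j=1 S=44.9512 intr=114.9688 cont=112.6885 V=114.9688[EX]; j=2 S=65.3496 intr=94.5704 cont=92.2901 V=94.5704[EX]; j=3 S=95.0045 intr=64.9155 cont=62.6351 V=64.9155[EX]; j=4 S=138.1166 intr=21.8034 cont=22.7283 V=22.7283[hold]; j=5 S=200.7924 intr=0.0000 cont=0.0000 V=0.0000[hold]; j=6 S=291.9098 intr=0.0000 cont=0.0000 V=0.0000[hold]; j=7 S=424.3753 intr=0.0000 cont=0.0000 V=0.0000[hold]  S*(7)=95.0045
k=6: j=0 S=37.2813 intr=122.6387 cont=120.3584 V=122.6387[EX]; j=1 S=54.1991 intr=105.7209 cont=103.4406 V=105.7209[EX]; j=2 S=78.7941 intr=81.1259 cont=78.8456 V=81.1259[EX]; j=3 S=114.5500 intr=45.3700 cont=43.5380 V=45.3700[EX]; j=4 S=166.5315 intr=0.0000 cont=11.3858 V=11.3858[hold]; j=5 S=242.1018 intr=0.0000 cont=0.0000 V=0.0000[hold]; j=6 S=351.9649 intr=0.0000 cont=0.0000 V=0.0000[hold]  S*(6)=114.5500
k=5: j=0 S=44.9512 intr=114.9688 cont=112.6885 V=114.9688[EX]; j=1 S=65.3496 intr=94.5704 cont=92.2901 V=94.5704[EX]; j=2 S=95.0045 intr=64.9155 cont=62.6351 V=64.9155[EX]; j=3 S=138.1166 intr=21.8034 cont=28.2480 V=28.2480[hold]; j=4 S=200.7924 intr=0.0000 cont=5.7038 V=5.7038[hold]; j=5 S=291.9098 intr=0.0000 cont=0.0000 V=0.0000[hold]  S*(5)=95.0045
k=4: j=0 S=54.1991 intr=105.7209 cont=103.4406 V=105.7209[EX]; j=1 S=78.7941 intr=81.1259 cont=78.8456 V=81.1259[EX]; j=2 S=114.5500 intr=45.3700 cont=46.2139 V=46.2139[hold]; j=3 S=166.5315 intr=0.0000 cont=16.9161 V=16.9161[hold]; j=4 S=242.1018 intr=0.0000 cont=2.8573 V=2.8573[hold]  S*(4)=78.7941
k=3: j=0 S=65.3496 intr=94.5704 cont=92.2901 V=94.5704[EX]; j=1 S=95.0045 intr=64.9155 cont=63.0443 V=64.9155[EX]; j=2 S=138.1166 intr=21.8034 cont=31.3517 V=31.3517[hold]; j=3 S=200.7924 intr=0.0000 cont=9.8594 V=9.8594[hold]  S*(3)=95.0045
k=2: j=0 S=78.7941 intr=81.1259 cont=78.8456 V=81.1259[EX]; j=1 S=114.5500 intr=45.3700 cont=47.7186 V=47.7186[hold]; j=2 S=166.5315 intr=0.0000 cont=20.4855 V=20.4855[hold]  S*(2)=78.7941
k=1: j=0 S=95.0045 intr=64.9155 cont=63.7737 V=64.9155[EX]; j=1 S=138.1166 intr=21.8034 cont=33.8359 V=33.8359[hold]  S*(1)=95.0045
k=0: j=0 S=114.5500 intr=45.3700 cont=48.9229 V=48.9229[hold]  S*(0)=-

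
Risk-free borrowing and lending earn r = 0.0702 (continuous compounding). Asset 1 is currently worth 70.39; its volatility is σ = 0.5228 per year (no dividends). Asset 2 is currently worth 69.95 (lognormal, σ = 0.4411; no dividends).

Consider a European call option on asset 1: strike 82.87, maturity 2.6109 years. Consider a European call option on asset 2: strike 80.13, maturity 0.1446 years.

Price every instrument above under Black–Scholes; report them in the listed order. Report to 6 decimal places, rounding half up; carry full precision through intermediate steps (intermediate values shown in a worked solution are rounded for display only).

price(asset 1 call K=82.87) = 23.511530
price(asset 2 call K=80.13) = 1.636879

[asset 1 call K=82.87]
σ√T = 0.5228·√2.6109 = 0.844755
d₁ = (ln(S/K) + (r+σ²/2)T) / (σ√T) = (ln(70.39/82.87) + (0.0702+0.5228²/2)·2.6109) / 0.844755 = (-0.163222 + 0.540091) / 0.844755 = 0.446128
d₂ = d₁ − σ√T = 0.446128 − 0.844755 = -0.398627
e^{−rT} = 0.832531
N(d₁) = 0.672248,  N(d₂) = 0.345084
price = S·N(d₁) − K·e^{−rT}·N(d₂) = 47.319505 − 23.807975 = 23.511530
[asset 2 call K=80.13]
σ√T = 0.4411·√0.1446 = 0.167734
d₁ = (ln(S/K) + (r+σ²/2)T) / (σ√T) = (ln(69.95/80.13) + (0.0702+0.4411²/2)·0.1446) / 0.167734 = (-0.135870 + 0.024218) / 0.167734 = -0.665645
d₂ = d₁ − σ√T = -0.665645 − 0.167734 = -0.833379
e^{−rT} = 0.989900
N(d₁) = 0.252819,  N(d₂) = 0.202315
price = S·N(d₁) − K·e^{−rT}·N(d₂) = 17.684688 − 16.047809 = 1.636879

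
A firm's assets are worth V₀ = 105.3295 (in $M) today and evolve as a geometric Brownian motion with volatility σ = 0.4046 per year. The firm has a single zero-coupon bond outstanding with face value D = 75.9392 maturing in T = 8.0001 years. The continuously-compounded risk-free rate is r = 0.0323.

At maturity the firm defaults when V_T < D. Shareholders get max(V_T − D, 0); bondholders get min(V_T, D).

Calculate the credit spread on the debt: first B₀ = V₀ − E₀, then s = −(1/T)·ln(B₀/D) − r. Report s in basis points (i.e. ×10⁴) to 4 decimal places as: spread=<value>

With assets at 105.3295 and a single debt payment of 75.9392 at 8.0001 years:
d₁ = [ln(V₀/D) + (r + σ²/2)T] / (σ√T)
   = [ln(105.3295/75.9392) + (0.0323 + 0.5·0.4046²)·8.0001] / (0.4046·√8.0001)
   = [0.327161 + 0.913216] / 1.144389 = 1.083877
d₂ = d₁ − σ√T = 1.083877 − 1.144389 = -0.060512
N(d₁) = 0.860790,  N(d₂) = 0.475874,  e^(−rT) = 0.772284
E₀ = V₀·N(d₁) − D·e^(−rT)·N(d₂)
   = 105.3295·0.860790 − 75.9392·0.772284·0.475874 = 62.758216
B₀ = V₀ − E₀ = 105.3295 − 62.758216 = 42.571284
spread = −(1/T)·ln(B₀/D) − r = −(1/8.0001)·ln(42.571284/75.9392) − 0.0323 = 0.04004323
in basis points: 0.04004323 × 10⁴ = 400.4323 bp

spread=400.4323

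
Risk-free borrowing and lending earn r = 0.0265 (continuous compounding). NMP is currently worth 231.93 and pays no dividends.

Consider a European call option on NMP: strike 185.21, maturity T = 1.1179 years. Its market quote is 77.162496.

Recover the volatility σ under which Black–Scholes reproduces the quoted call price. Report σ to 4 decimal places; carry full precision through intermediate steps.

At σ = 0.5462 the Black–Scholes value reproduces the quote:
σ√T = 0.5462·√1.1179 = 0.577502
d₁ = (ln(S/K) + (r+σ²/2)T) / (σ√T) = (ln(231.93/185.21) + (0.0265+0.5462²/2)·1.1179) / 0.577502 = (0.224945 + 0.196378) / 0.577502 = 0.729563
d₂ = d₁ − σ√T = 0.729563 − 0.577502 = 0.152061
e^{−rT} = 0.970810
N(d₁) = 0.767171,  N(d₂) = 0.560431
V = S·N(d₁) − K·e^{−rT}·N(d₂) = 177.930032 − 100.767536 = 77.162496 (equal to the quote); since ∂V/∂σ > 0 for all σ, the implied volatility is unique

sigma = 0.5462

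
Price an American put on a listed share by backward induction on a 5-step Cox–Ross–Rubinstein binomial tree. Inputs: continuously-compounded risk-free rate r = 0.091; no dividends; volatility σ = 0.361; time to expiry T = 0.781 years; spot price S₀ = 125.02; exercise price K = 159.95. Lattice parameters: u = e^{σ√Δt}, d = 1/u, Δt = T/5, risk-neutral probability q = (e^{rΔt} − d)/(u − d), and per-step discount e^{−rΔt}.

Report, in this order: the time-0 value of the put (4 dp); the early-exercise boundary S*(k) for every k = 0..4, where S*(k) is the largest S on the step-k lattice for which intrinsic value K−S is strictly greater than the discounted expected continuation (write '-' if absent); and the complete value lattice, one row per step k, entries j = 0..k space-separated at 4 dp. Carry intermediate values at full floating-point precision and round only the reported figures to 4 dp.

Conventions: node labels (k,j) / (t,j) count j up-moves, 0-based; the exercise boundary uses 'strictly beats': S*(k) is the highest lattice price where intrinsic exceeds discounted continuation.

price = 36.2051
boundary = - 108.3968 93.9839 108.3968 125.0200
tree:
36.2051
51.5532 22.7233
65.9661 35.1023 11.6694
78.4626 51.5532 20.5487 3.6117
89.2975 65.9661 34.9300 7.5440 0.0000
98.6917 78.4626 51.5532 15.7576 0.0000 0.0000

params: Δt=0.15620 u=1.15335 d=0.86704 q=0.51439 e^(-rΔt)=0.98589
t_5 payoffs: 98.6917 78.4626 51.5532 15.7576 0.0000 0.0000
t_4: node(4,0) S=70.6525 payoff=89.2975 vs cont=87.0400 → 89.2975 [stop]  node(4,1) S=93.9839 payoff=65.9661 vs cont=63.7086 → 65.9661 [stop]  node(4,2) S=125.0200 payoff=34.9300 vs cont=32.6725 → 34.9300 [stop]  node(4,3) S=166.3050 payoff=0.0000 vs cont=7.5440 → 7.5440 [wait]  node(4,4) S=221.2235 payoff=0.0000 vs cont=0.0000 → 0.0000 [wait]  ⇒ S*(4)=125.0200
t_3: node(3,0) S=81.4874 payoff=78.4626 vs cont=76.2051 → 78.4626 [stop]  node(3,1) S=108.3968 payoff=51.5532 vs cont=49.2957 → 51.5532 [stop]  node(3,2) S=144.1924 payoff=15.7576 vs cont=20.5487 → 20.5487 [wait]  node(3,3) S=191.8087 payoff=0.0000 vs cont=3.6117 → 3.6117 [wait]  ⇒ S*(3)=108.3968
t_2: node(2,0) S=93.9839 payoff=65.9661 vs cont=63.7086 → 65.9661 [stop]  node(2,1) S=125.0200 payoff=34.9300 vs cont=35.1023 → 35.1023 [wait]  node(2,2) S=166.3050 payoff=0.0000 vs cont=11.6694 → 11.6694 [wait]  ⇒ S*(2)=93.9839
t_1: node(1,0) S=108.3968 payoff=51.5532 vs cont=49.3831 → 51.5532 [stop]  node(1,1) S=144.1924 payoff=15.7576 vs cont=22.7233 → 22.7233 [wait]  ⇒ S*(1)=108.3968
t_0: node(0,0) S=125.0200 payoff=34.9300 vs cont=36.2051 → 36.2051 [wait]  ⇒ S*(0)=-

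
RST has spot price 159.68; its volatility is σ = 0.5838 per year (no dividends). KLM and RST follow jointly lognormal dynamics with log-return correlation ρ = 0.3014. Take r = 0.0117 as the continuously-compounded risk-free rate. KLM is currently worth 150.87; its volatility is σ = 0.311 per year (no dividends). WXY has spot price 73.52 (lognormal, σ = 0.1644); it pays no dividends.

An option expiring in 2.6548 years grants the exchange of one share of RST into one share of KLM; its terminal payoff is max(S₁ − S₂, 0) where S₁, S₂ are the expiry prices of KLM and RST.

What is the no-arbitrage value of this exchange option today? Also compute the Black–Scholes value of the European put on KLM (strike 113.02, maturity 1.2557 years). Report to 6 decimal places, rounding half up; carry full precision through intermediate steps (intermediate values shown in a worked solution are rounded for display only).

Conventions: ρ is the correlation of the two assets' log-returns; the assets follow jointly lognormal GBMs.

σ_eff = √(σ₁² + σ₂² − 2ρσ₁σ₂) = √(0.311² + 0.5838² − 2·0.3014·0.311·0.5838) = 0.572798
d₁ = (ln(S₁/S₂) + (q₂ − q₁ + σ_eff²/2)T) / (σ_eff√T) = (ln(150.87/159.68) + (0.0 − 0.0 + 0.164049)·2.6548) / 0.933292 = 0.405836
d₂ = d₁ − σ_eff√T = 0.405836 − 0.933292 = -0.527456
N(d₁) = 0.657569,  N(d₂) = 0.298939
V = S₁·e^{−q₁T}·N(d₁) − S₂·e^{−q₂T}·N(d₂) = 99.207374 − 47.734502 = 51.472872
[vanilla: KLM put K=113.02]
σ√T = 0.311·√1.2557 = 0.348500
d₁ = (ln(S/K) + (r+σ²/2)T) / (σ√T) = (ln(150.87/113.02) + (0.0117+0.311²/2)·1.2557) / 0.348500 = (0.288854 + 0.075418) / 0.348500 = 1.045255
d₂ = d₁ − σ√T = 1.045255 − 0.348500 = 0.696754
e^{−rT} = 0.985416
N(−d₁) = 0.147953,  N(−d₂) = 0.242978
price = K·e^{−rT}·N(−d₂) − S·N(−d₁) = 27.060903 − 22.321615 = 4.739288

exchange price = 51.472872
price(KLM put K=113.02) = 4.739288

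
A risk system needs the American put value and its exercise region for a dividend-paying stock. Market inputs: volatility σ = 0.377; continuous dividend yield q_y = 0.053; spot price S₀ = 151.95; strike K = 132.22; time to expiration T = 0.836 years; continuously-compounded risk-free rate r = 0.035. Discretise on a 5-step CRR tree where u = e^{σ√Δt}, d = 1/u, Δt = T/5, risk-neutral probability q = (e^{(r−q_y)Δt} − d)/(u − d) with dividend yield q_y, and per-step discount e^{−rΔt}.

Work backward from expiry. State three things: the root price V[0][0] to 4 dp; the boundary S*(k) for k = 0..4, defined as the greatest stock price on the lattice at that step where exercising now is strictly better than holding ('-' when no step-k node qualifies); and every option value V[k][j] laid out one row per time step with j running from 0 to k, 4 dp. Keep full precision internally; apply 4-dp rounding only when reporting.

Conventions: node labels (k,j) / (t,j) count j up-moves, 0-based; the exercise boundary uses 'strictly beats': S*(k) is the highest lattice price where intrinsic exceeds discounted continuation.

price = 10.8640
boundary = - - - - 82.0172
tree:
10.8640
16.8049 3.7976
25.3100 6.7045 0.3201
36.7014 11.8184 0.5874 0.0000
50.2028 20.7978 1.0778 0.0000 0.0000
61.9199 36.5328 1.9778 0.0000 0.0000 0.0000

Δt=0.16720  u=1.16667  d=0.85714  q=0.45183  discount=0.99417
step 5 (expiry): payoffs max(K−S,0) = 61.9199 36.5328 1.9778 0.0000 0.0000 0.0000
step 4: (k=4,j=0): S=82.0172, K−S=50.2028, hold=50.1549 ⇒ V=50.2028 exercise | (k=4,j=1): S=111.6356, K−S=20.5844, hold=20.7978 ⇒ V=20.7978 continue | (k=4,j=2): S=151.9500, K−S=0.0000, hold=1.0778 ⇒ V=1.0778 continue | (k=4,j=3): S=206.8229, K−S=0.0000, hold=0.0000 ⇒ V=0.0000 continue | (k=4,j=4): S=281.5117, K−S=0.0000, hold=0.0000 ⇒ V=0.0000 continue  boundary S*=82.0172
step 3: (k=3,j=0): S=95.6872, K−S=36.5328, hold=36.7014 ⇒ V=36.7014 continue | (k=3,j=1): S=130.2422, K−S=1.9778, hold=11.8184 ⇒ V=11.8184 continue | (k=3,j=2): S=177.2759, K−S=0.0000, hold=0.5874 ⇒ V=0.5874 continue | (k=3,j=3): S=241.2946, K−S=0.0000, hold=0.0000 ⇒ V=0.0000 continue  boundary S*=-
step 2: (k=2,j=0): S=111.6356, K−S=20.5844, hold=25.3100 ⇒ V=25.3100 continue | (k=2,j=1): S=151.9500, K−S=0.0000, hold=6.7045 ⇒ V=6.7045 continue | (k=2,j=2): S=206.8229, K−S=0.0000, hold=0.3201 ⇒ V=0.3201 continue  boundary S*=-
step 1: (k=1,j=0): S=130.2422, K−S=1.9778, hold=16.8049 ⇒ V=16.8049 continue | (k=1,j=1): S=177.2759, K−S=0.0000, hold=3.7976 ⇒ V=3.7976 continue  boundary S*=-
step 0: (k=0,j=0): S=151.9500, K−S=0.0000, hold=10.8640 ⇒ V=10.8640 continue  boundary S*=-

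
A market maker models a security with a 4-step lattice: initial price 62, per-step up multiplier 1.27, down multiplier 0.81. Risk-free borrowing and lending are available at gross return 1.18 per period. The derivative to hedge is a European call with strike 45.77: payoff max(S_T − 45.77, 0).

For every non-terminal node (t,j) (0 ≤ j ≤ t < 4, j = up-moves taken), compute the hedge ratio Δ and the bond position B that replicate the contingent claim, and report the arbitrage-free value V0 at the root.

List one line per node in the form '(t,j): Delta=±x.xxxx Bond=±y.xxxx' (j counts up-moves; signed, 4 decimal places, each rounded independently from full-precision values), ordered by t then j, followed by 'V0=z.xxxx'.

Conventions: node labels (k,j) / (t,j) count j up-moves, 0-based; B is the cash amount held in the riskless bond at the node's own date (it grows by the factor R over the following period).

Risk-neutral probability p* = (R−d)/(u−d) = (1.18−0.81)/(1.27−0.81) = 0.8043.
Payoffs at expiry: V(4,0)=0.0000, V(4,1)=0.0000, V(4,2)=19.8399, V(4,3)=57.0998, V(4,4)=115.5197
  t=3,j=0: stock 32.9493 → up 41.8457 (V=0.0000), down 26.6890 (V=0.0000). Price 0.0000; hedge Δ=0.0000, bond B=0.0000.
  t=3,j=1: stock 51.6613 → up 65.6099 (V=19.8399), down 41.8457 (V=0.0000). Price 13.5239; hedge Δ=0.8349, bond B=-29.6063.
  t=3,j=2: stock 80.9998 → up 102.8698 (V=57.0998), down 65.6099 (V=19.8399). Price 42.2117; hedge Δ=1.0000, bond B=-38.7881.
  t=3,j=3: stock 126.9997 → up 161.2897 (V=115.5197), down 102.8698 (V=57.0998). Price 88.2116; hedge Δ=1.0000, bond B=-38.7881.
  t=2,j=0: stock 40.6782 → up 51.6613 (V=13.5239), down 32.9493 (V=0.0000). Price 9.2185; hedge Δ=0.7227, bond B=-20.1811.
  t=2,j=1: stock 63.7794 → up 80.9998 (V=42.2117), down 51.6613 (V=13.5239). Price 31.0160; hedge Δ=0.9778, bond B=-31.3489.
  t=2,j=2: stock 99.9998 → up 126.9997 (V=88.2116), down 80.9998 (V=42.2117). Price 67.1285; hedge Δ=1.0000, bond B=-32.8713.
  t=1,j=0: stock 50.2200 → up 63.7794 (V=31.0160), down 40.6782 (V=9.2185). Price 22.6706; hedge Δ=0.9436, bond B=-24.7152.
  t=1,j=1: stock 78.7400 → up 99.9998 (V=67.1285), down 63.7794 (V=31.0160). Price 50.9009; hedge Δ=0.9970, bond B=-27.6046.
  t=0,j=0: stock 62.0000 → up 78.7400 (V=50.9009), down 50.2200 (V=22.6706). Price 38.4555; hedge Δ=0.9898, bond B=-22.9146.
Sanity check at the root: Δ(0,0)·S0 + B(0,0) reproduces V0 = 38.4555.

(0,0): Delta=0.9898 Bond=-22.9146
(1,0): Delta=0.9436 Bond=-24.7152
(1,1): Delta=0.9970 Bond=-27.6046
(2,0): Delta=0.7227 Bond=-20.1811
(2,1): Delta=0.9778 Bond=-31.3489
(2,2): Delta=1.0000 Bond=-32.8713
(3,0): Delta=0.0000 Bond=0.0000
(3,1): Delta=0.8349 Bond=-29.6063
(3,2): Delta=1.0000 Bond=-38.7881
(3,3): Delta=1.0000 Bond=-38.7881
V0=38.4555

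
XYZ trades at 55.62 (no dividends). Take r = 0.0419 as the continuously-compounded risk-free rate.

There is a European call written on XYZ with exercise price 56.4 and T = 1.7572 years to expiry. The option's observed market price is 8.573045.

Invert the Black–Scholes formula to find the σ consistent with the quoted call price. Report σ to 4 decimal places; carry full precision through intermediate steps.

At σ = 0.2406 the Black–Scholes value reproduces the quote:
σ√T = 0.2406·√1.7572 = 0.318938
d₁ = (ln(S/K) + (r+σ²/2)T) / (σ√T) = (ln(55.62/56.4) + (0.0419+0.2406²/2)·1.7572) / 0.318938 = (-0.013926 + 0.124487) / 0.318938 = 0.346654
d₂ = d₁ − σ√T = 0.346654 − 0.318938 = 0.027716
e^{−rT} = 0.929018
N(d₁) = 0.635574,  N(d₂) = 0.511056
V = S·N(d₁) − K·e^{−rT}·N(d₂) = 35.350644 − 26.777598 = 8.573045 (the observed quote) — the price is monotone increasing in volatility, hence this σ is the only solution

sigma = 0.2406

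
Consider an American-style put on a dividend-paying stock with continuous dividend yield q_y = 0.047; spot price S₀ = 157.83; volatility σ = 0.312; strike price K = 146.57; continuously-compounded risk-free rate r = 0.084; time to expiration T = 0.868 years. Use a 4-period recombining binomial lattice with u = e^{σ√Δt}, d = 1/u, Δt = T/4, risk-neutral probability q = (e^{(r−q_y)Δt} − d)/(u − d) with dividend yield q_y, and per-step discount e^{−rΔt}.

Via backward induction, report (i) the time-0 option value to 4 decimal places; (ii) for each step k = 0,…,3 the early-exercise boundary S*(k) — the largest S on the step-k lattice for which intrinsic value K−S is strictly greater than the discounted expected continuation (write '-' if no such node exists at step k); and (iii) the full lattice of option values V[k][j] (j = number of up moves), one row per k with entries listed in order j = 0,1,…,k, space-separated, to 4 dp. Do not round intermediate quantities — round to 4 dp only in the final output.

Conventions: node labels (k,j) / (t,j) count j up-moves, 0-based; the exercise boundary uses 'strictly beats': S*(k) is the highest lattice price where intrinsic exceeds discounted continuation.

Δt=0.21700  u=1.15643  d=0.86473  q=0.49136  discount=0.98194
step 4 (expiry): payoffs max(K−S,0) = 58.3213 28.5518 0.0000 0.0000 0.0000
step 3: (k=3,j=0): S=102.0537, K−S=44.5163, hold=42.9044 ⇒ V=44.5163 exercise | (k=3,j=1): S=136.4801, K−S=10.0899, hold=14.2601 ⇒ V=14.2601 continue | (k=3,j=2): S=182.5197, K−S=0.0000, hold=0.0000 ⇒ V=0.0000 continue | (k=3,j=3): S=244.0902, K−S=0.0000, hold=0.0000 ⇒ V=0.0000 continue  boundary S*=102.0537
step 2: (k=2,j=0): S=118.0182, K−S=28.5518, hold=29.1140 ⇒ V=29.1140 continue | (k=2,j=1): S=157.8300, K−S=0.0000, hold=7.1222 ⇒ V=7.1222 continue | (k=2,j=2): S=211.0717, K−S=0.0000, hold=0.0000 ⇒ V=0.0000 continue  boundary S*=-
step 1: (k=1,j=0): S=136.4801, K−S=10.0899, hold=17.9773 ⇒ V=17.9773 continue | (k=1,j=1): S=182.5197, K−S=0.0000, hold=3.5572 ⇒ V=3.5572 continue  boundary S*=-
step 0: (k=0,j=0): S=157.8300, K−S=0.0000, hold=10.6950 ⇒ V=10.6950 continue  boundary S*=-

price = 10.6950
boundary = - - - 102.0537
tree:
10.6950
17.9773 3.5572
29.1140 7.1222 0.0000
44.5163 14.2601 0.0000 0.0000
58.3213 28.5518 0.0000 0.0000 0.0000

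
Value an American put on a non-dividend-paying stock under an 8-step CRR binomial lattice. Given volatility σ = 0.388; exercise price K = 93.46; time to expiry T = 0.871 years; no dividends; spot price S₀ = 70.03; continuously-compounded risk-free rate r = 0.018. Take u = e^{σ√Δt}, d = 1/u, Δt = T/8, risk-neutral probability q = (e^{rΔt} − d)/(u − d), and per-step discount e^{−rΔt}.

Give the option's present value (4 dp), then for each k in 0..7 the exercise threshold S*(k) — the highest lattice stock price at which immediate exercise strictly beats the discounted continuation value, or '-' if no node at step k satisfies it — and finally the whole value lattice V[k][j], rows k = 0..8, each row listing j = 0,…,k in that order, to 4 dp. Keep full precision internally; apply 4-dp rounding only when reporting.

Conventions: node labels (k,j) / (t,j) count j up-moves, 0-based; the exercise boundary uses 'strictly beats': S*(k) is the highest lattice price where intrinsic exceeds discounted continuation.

params: Δt=0.10887 u=1.13658 d=0.87983 q=0.47568 e^(-rΔt)=0.99804
t_8 payoffs: 68.3134 60.9752 51.4956 39.2496 23.4300 2.9940 0.0000 0.0000 0.0000
t_7: node(7,0) S=28.5811 payoff=64.8789 vs cont=64.6959 → 64.8789 [stop]  node(7,1) S=36.9216 payoff=56.5384 vs cont=56.3554 → 56.5384 [stop]  node(7,2) S=47.6960 payoff=45.7640 vs cont=45.5810 → 45.7640 [stop]  node(7,3) S=61.6146 payoff=31.8454 vs cont=31.6624 → 31.8454 [stop]  node(7,4) S=79.5948 payoff=13.8652 vs cont=13.6822 → 13.8652 [stop]  node(7,5) S=102.8220 payoff=0.0000 vs cont=1.5667 → 1.5667 [wait]  node(7,6) S=132.8274 payoff=0.0000 vs cont=0.0000 → 0.0000 [wait]  node(7,7) S=171.5888 payoff=0.0000 vs cont=0.0000 → 0.0000 [wait]  ⇒ S*(7)=79.5948
t_6: node(6,0) S=32.4848 payoff=60.9752 vs cont=60.7922 → 60.9752 [stop]  node(6,1) S=41.9644 payoff=51.4956 vs cont=51.3126 → 51.4956 [stop]  node(6,2) S=54.2104 payoff=39.2496 vs cont=39.0666 → 39.2496 [stop]  node(6,3) S=70.0300 payoff=23.4300 vs cont=23.2470 → 23.4300 [stop]  node(6,4) S=90.4660 payoff=2.9940 vs cont=7.9994 → 7.9994 [wait]  node(6,5) S=116.8656 payoff=0.0000 vs cont=0.8199 → 0.8199 [wait]  node(6,6) S=150.9692 payoff=0.0000 vs cont=0.0000 → 0.0000 [wait]  ⇒ S*(6)=70.0300
t_5: node(5,0) S=36.9216 payoff=56.5384 vs cont=56.3554 → 56.5384 [stop]  node(5,1) S=47.6960 payoff=45.7640 vs cont=45.5810 → 45.7640 [stop]  node(5,2) S=61.6146 payoff=31.8454 vs cont=31.6624 → 31.8454 [stop]  node(5,3) S=79.5948 payoff=13.8652 vs cont=16.0585 → 16.0585 [wait]  node(5,4) S=102.8220 payoff=0.0000 vs cont=4.5753 → 4.5753 [wait]  node(5,5) S=132.8274 payoff=0.0000 vs cont=0.4290 → 0.4290 [wait]  ⇒ S*(5)=61.6146
t_4: node(4,0) S=41.9644 payoff=51.4956 vs cont=51.3126 → 51.4956 [stop]  node(4,1) S=54.2104 payoff=39.2496 vs cont=39.0666 → 39.2496 [stop]  node(4,2) S=70.0300 payoff=23.4300 vs cont=24.2883 → 24.2883 [wait]  node(4,3) S=90.4660 payoff=2.9940 vs cont=10.5754 → 10.5754 [wait]  node(4,4) S=116.8656 payoff=0.0000 vs cont=2.5979 → 2.5979 [wait]  ⇒ S*(4)=54.2104
t_3: node(3,0) S=47.6960 payoff=45.7640 vs cont=45.5810 → 45.7640 [stop]  node(3,1) S=61.6146 payoff=31.8454 vs cont=32.0699 → 32.0699 [wait]  node(3,2) S=79.5948 payoff=13.8652 vs cont=17.7306 → 17.7306 [wait]  node(3,3) S=102.8220 payoff=0.0000 vs cont=6.7674 → 6.7674 [wait]  ⇒ S*(3)=47.6960
t_2: node(2,0) S=54.2104 payoff=39.2496 vs cont=39.1732 → 39.2496 [stop]  node(2,1) S=70.0300 payoff=23.4300 vs cont=25.1996 → 25.1996 [wait]  node(2,2) S=90.4660 payoff=2.9940 vs cont=12.4912 → 12.4912 [wait]  ⇒ S*(2)=54.2104
t_1: node(1,0) S=61.6146 payoff=31.8454 vs cont=32.5026 → 32.5026 [wait]  node(1,1) S=79.5948 payoff=13.8652 vs cont=19.1170 → 19.1170 [wait]  ⇒ S*(1)=-
t_0: node(0,0) S=70.0300 payoff=23.4300 vs cont=26.0842 → 26.0842 [wait]  ⇒ S*(0)=-

price = 26.0842
boundary = - - 54.2104 47.6960 54.2104 61.6146 70.0300 79.5948
tree:
26.0842
32.5026 19.1170
39.2496 25.1996 12.4912
45.7640 32.0699 17.7306 6.7674
51.4956 39.2496 24.2883 10.5754 2.5979
56.5384 45.7640 31.8454 16.0585 4.5753 0.4290
60.9752 51.4956 39.2496 23.4300 7.9994 0.8199 0.0000
64.8789 56.5384 45.7640 31.8454 13.8652 1.5667 0.0000 0.0000
68.3134 60.9752 51.4956 39.2496 23.4300 2.9940 0.0000 0.0000 0.0000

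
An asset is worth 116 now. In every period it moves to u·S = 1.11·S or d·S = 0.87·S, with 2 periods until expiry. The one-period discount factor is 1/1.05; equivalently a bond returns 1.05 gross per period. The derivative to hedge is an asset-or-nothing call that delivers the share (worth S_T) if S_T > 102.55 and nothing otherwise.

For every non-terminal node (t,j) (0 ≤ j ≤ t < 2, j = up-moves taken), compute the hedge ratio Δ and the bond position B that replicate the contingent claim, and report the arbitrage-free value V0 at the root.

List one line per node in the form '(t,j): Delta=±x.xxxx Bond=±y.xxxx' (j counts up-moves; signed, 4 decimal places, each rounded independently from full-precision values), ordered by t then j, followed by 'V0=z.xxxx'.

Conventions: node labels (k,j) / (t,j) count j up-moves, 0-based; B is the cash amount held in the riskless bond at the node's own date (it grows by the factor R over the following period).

Under the risk-neutral measure, an up-move has probability p* = (R−d)/(u−d) = 0.7500 and values discount at R = 1.05.
Expiry values: V(2,0)=0.0000, V(2,1)=112.0212, V(2,2)=142.9236
  t=1,j=0: stock 100.9200 → up 112.0212 (V=112.0212), down 87.8004 (V=0.0000). Price 80.0151; hedge Δ=4.6250, bond B=-386.7399.
  t=1,j=1: stock 128.7600 → up 142.9236 (V=142.9236), down 112.0212 (V=112.0212). Price 128.7600; hedge Δ=1.0000, bond B=0.0000.
  t=0,j=0: stock 116.0000 → up 128.7600 (V=128.7600), down 100.9200 (V=80.0151). Price 111.0227; hedge Δ=1.7509, bond B=-92.0809.
Verification: the root portfolio costs Δ(0,0)·S0 + B(0,0) = 111.0227, matching V0.

(0,0): Delta=1.7509 Bond=-92.0809
(1,0): Delta=4.6250 Bond=-386.7399
(1,1): Delta=1.0000 Bond=0.0000
V0=111.0227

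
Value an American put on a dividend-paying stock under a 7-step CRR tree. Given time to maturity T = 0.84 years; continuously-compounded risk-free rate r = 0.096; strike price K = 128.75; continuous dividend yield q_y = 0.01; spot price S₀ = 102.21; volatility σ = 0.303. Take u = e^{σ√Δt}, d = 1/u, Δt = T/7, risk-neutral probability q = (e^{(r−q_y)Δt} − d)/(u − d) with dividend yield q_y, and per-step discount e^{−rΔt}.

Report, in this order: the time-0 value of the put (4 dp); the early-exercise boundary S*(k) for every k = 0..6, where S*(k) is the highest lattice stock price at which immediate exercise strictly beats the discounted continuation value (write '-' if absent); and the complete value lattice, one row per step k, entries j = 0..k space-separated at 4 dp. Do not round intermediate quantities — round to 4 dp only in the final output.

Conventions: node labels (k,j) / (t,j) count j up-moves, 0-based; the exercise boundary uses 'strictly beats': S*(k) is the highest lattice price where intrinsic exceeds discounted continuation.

price = 26.6998
boundary = - 92.0256 102.2100 92.0256 102.2100 92.0256 102.2100
tree:
26.6998
36.7244 18.1522
45.8939 26.5400 10.9076
54.1498 36.7244 17.3720 5.2559
61.5831 45.8939 26.5400 9.3988 1.5955
68.2757 54.1498 36.7244 16.2242 3.3845 0.0000
74.3015 61.5831 45.8939 26.5400 7.1792 0.0000 0.0000
79.7268 68.2757 54.1498 36.7244 15.2286 0.0000 0.0000 0.0000

Δt=0.12000, u=1.11067, d=0.90036, q=0.52311, disc=e^(-rΔt)=0.98855
k=7 terminal: V=max(K-S,0) → 79.7268 68.2757 54.1498 36.7244 15.2286 0.0000 0.0000 0.0000
k=6: j=0 S=54.4485 intr=74.3015 cont=72.8921 V=74.3015[EX]; j=1 S=67.1669 intr=61.5831 cont=60.1890 V=61.5831[EX]; j=2 S=82.8561 intr=45.8939 cont=44.5186 V=45.8939[EX]; j=3 S=102.2100 intr=26.5400 cont=25.1879 V=26.5400[EX]; j=4 S=126.0847 intr=2.6653 cont=7.1792 V=7.1792[hold]; j=5 S=155.5362 intr=0.0000 cont=0.0000 V=0.0000[hold]; j=6 S=191.8671 intr=0.0000 cont=0.0000 V=0.0000[hold]  S*(6)=102.2100
k=5: j=0 S=60.4743 intr=68.2757 cont=66.8736 V=68.2757[EX]; j=1 S=74.6002 intr=54.1498 cont=52.7646 V=54.1498[EX]; j=2 S=92.0256 intr=36.7244 cont=35.3600 V=36.7244[EX]; j=3 S=113.5214 intr=15.2286 cont=16.2242 V=16.2242[hold]; j=4 S=140.0384 intr=0.0000 cont=3.3845 V=3.3845[hold]; j=5 S=172.7492 intr=0.0000 cont=0.0000 V=0.0000[hold]  S*(5)=92.0256
k=4: j=0 S=67.1669 intr=61.5831 cont=60.1890 V=61.5831[EX]; j=1 S=82.8561 intr=45.8939 cont=44.5186 V=45.8939[EX]; j=2 S=102.2100 intr=26.5400 cont=25.7028 V=26.5400[EX]; j=3 S=126.0847 intr=2.6653 cont=9.3988 V=9.3988[hold]; j=4 S=155.5362 intr=0.0000 cont=1.5955 V=1.5955[hold]  S*(4)=102.2100
k=3: j=0 S=74.6002 intr=54.1498 cont=52.7646 V=54.1498[EX]; j=1 S=92.0256 intr=36.7244 cont=35.3600 V=36.7244[EX]; j=2 S=113.5214 intr=15.2286 cont=17.3720 V=17.3720[hold]; j=3 S=140.0384 intr=0.0000 cont=5.2559 V=5.2559[hold]  S*(3)=92.0256
k=2: j=0 S=82.8561 intr=45.8939 cont=44.5186 V=45.8939[EX]; j=1 S=102.2100 intr=26.5400 cont=26.2963 V=26.5400[EX]; j=2 S=126.0847 intr=2.6653 cont=10.9076 V=10.9076[hold]  S*(2)=102.2100
k=1: j=0 S=92.0256 intr=36.7244 cont=35.3600 V=36.7244[EX]; j=1 S=113.5214 intr=15.2286 cont=18.1522 V=18.1522[hold]  S*(1)=92.0256
k=0: j=0 S=102.2100 intr=26.5400 cont=26.6998 V=26.6998[hold]  S*(0)=-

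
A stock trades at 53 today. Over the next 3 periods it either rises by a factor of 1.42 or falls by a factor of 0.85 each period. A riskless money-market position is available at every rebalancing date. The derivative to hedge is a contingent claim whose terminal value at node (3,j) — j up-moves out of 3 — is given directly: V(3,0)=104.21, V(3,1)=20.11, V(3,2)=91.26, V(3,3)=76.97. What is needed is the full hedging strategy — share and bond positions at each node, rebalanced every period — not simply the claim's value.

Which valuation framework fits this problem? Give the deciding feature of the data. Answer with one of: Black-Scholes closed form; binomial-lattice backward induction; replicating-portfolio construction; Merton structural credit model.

framework: replicating-portfolio construction

Key observation: what is demanded is not a single number but the (Δ, B) position at each node of the 1.42/0.85 tree starting at 53; constructing those positions is the replicating-portfolio method.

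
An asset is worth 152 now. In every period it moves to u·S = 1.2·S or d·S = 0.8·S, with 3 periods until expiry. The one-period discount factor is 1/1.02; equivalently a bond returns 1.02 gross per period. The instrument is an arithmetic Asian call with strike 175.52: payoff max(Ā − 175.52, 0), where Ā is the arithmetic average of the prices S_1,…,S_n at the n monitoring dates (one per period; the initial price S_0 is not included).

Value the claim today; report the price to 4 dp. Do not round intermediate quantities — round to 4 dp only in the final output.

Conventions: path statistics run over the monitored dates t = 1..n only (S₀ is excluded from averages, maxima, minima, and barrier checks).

price = 9.3096

Under the martingale measure an up-move has probability p* = 0.5500; value the claim as the probability-weighted average of per-path payoffs, discounted 3 periods at R = 1.02.
Enumerate all 2^3 = 8 price paths (U = up ×1.2, D = down ×0.8); each path with k up-moves has probability p*^k·(1−p*)^(3−k).
DDD: Ā=98.9013, payoff=0.0000, prob=0.091125
UDD: Ā=148.3520, payoff=0.0000, prob=0.111375
DUD: Ā=128.0853, payoff=0.0000, prob=0.111375
UUD: Ā=192.1280, payoff=16.6080, prob=0.136125
DDU: Ā=111.8720, payoff=0.0000, prob=0.111375
UDU: Ā=167.8080, payoff=0.0000, prob=0.136125
DUU: Ā=147.5413, payoff=0.0000, prob=0.136125
UUU: Ā=221.3120, payoff=45.7920, prob=0.166375
Price = Σ prob·payoff / R^3 = 9.879408 / 1.061208 = 9.3096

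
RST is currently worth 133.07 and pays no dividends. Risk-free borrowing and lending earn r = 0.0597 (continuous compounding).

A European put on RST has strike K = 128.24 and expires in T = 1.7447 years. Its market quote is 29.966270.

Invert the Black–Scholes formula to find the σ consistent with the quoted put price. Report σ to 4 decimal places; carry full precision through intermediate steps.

sigma = 0.5975

At σ = 0.5975 the Black–Scholes value reproduces the quote:
σ√T = 0.5975·√1.7447 = 0.789220
d₁ = (ln(S/K) + (r+σ²/2)T) / (σ√T) = (ln(133.07/128.24) + (0.0597+0.5975²/2)·1.7447) / 0.789220 = (0.036972 + 0.415593) / 0.789220 = 0.573433
d₂ = d₁ − σ√T = 0.573433 − 0.789220 = -0.215788
e^{−rT} = 0.901082
N(−d₁) = 0.283176,  N(−d₂) = 0.585423
V = K·e^{−rT}·N(−d₂) − S·N(−d₁) = 67.648483 − 37.682213 = 29.966270 (matching the quote); vega is positive throughout, so no other σ reproduces this price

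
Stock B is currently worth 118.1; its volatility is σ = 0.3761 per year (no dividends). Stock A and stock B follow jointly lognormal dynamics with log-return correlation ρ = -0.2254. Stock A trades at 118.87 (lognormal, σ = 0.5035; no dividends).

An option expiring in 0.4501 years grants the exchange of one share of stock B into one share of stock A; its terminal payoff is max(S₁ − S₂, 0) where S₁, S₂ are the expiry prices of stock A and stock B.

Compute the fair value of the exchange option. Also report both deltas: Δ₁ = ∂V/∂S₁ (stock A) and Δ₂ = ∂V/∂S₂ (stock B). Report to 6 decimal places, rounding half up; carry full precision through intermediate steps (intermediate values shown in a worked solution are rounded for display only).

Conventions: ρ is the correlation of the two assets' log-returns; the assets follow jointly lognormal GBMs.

σ_eff = √(σ₁² + σ₂² − 2ρσ₁σ₂) = √(0.5035² + 0.3761² − 2·-0.2254·0.5035·0.3761) = 0.693058
d₁ = (ln(S₁/S₂) + (q₂ − q₁ + σ_eff²/2)T) / (σ_eff√T) = (ln(118.87/118.1) + (0.0 − 0.0 + 0.240165)·0.4501) / 0.464969 = 0.246461
d₂ = d₁ − σ_eff√T = 0.246461 − 0.464969 = -0.218508
N(d₁) = 0.597337,  N(d₂) = 0.413517
V = S₁·e^{−q₁T}·N(d₁) − S₂·e^{−q₂T}·N(d₂) = 71.005501 − 48.836320 = 22.169181
Key observation: no risk-free rate is needed — with the second asset as numeraire the exchange option is a call on the ratio S₁/S₂, and r cancels out of the value.
Δ₁ = e^{−q₁T}·N(d₁) = 0.597337;  Δ₂ = −e^{−q₂T}·N(d₂) = -0.413517

exchange price = 22.169181
Δ1 = 0.597337
Δ2 = -0.413517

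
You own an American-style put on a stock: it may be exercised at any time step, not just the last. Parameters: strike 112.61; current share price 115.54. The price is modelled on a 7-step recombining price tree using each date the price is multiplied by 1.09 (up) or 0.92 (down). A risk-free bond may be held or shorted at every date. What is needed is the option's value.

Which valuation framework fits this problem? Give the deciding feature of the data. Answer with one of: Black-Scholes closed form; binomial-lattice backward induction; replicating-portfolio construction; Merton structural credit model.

Key observation: with exercise allowed before expiry on a discrete up/down model (7 steps from spot 115.54), the strike-112.61 put's value must be rolled back through the tree testing early exercise at each node.

framework: binomial-lattice backward induction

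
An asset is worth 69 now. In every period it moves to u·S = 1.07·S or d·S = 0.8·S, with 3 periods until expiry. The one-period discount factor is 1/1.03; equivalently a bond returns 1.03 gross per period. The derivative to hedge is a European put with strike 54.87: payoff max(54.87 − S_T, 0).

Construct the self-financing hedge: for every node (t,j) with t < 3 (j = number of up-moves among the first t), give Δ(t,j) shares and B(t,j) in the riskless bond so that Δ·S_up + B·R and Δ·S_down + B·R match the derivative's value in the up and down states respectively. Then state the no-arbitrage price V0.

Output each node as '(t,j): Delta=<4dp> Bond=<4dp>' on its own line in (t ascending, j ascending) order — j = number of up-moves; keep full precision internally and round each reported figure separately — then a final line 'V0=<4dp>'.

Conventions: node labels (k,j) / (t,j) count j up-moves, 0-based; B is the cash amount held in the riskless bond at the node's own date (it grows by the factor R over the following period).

No-arbitrage ⇒ martingale measure with p* = (R−d)/(u−d) = 0.8519.
Expiry values: V(3,0)=19.5420, V(3,1)=7.6188, V(3,2)=0.0000, V(3,3)=0.0000
(2,0): S=44.1600. Δ = (V_up−V_dn)/(S_up−S_dn) = (7.6188−19.5420)/(47.2512−35.3280) = -1.0000. V = [p*·7.6188 + (1−p*)·19.5420]/1.03 = 9.1118. B = V − Δ·S = 53.2718.
(2,1): S=59.0640. Δ = (V_up−V_dn)/(S_up−S_dn) = (0.0000−7.6188)/(63.1985−47.2512) = -0.4777. V = [p*·0.0000 + (1−p*)·7.6188]/1.03 = 1.0958. B = V − Δ·S = 29.3136.
(2,2): S=78.9981. Δ = (V_up−V_dn)/(S_up−S_dn) = (0.0000−0.0000)/(84.5280−63.1985) = 0.0000. V = [p*·0.0000 + (1−p*)·0.0000]/1.03 = 0.0000. B = V − Δ·S = 0.0000.
(1,0): S=55.2000. Δ = (V_up−V_dn)/(S_up−S_dn) = (1.0958−9.1118)/(59.0640−44.1600) = -0.5378. V = [p*·1.0958 + (1−p*)·9.1118]/1.03 = 2.2169. B = V − Δ·S = 31.9058.
(1,1): S=73.8300. Δ = (V_up−V_dn)/(S_up−S_dn) = (0.0000−1.0958)/(78.9981−59.0640) = -0.0550. V = [p*·0.0000 + (1−p*)·1.0958]/1.03 = 0.1576. B = V − Δ·S = 4.2163.
(0,0): S=69.0000. Δ = (V_up−V_dn)/(S_up−S_dn) = (0.1576−2.2169)/(73.8300−55.2000) = -0.1105. V = [p*·0.1576 + (1−p*)·2.2169]/1.03 = 0.4492. B = V − Δ·S = 8.0761.
Check: Δ(0,0)·S0 + B(0,0) = 0.4492 = V0.

(0,0): Delta=-0.1105 Bond=8.0761
(1,0): Delta=-0.5378 Bond=31.9058
(1,1): Delta=-0.0550 Bond=4.2163
(2,0): Delta=-1.0000 Bond=53.2718
(2,1): Delta=-0.4777 Bond=29.3136
(2,2): Delta=0.0000 Bond=0.0000
V0=0.4492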